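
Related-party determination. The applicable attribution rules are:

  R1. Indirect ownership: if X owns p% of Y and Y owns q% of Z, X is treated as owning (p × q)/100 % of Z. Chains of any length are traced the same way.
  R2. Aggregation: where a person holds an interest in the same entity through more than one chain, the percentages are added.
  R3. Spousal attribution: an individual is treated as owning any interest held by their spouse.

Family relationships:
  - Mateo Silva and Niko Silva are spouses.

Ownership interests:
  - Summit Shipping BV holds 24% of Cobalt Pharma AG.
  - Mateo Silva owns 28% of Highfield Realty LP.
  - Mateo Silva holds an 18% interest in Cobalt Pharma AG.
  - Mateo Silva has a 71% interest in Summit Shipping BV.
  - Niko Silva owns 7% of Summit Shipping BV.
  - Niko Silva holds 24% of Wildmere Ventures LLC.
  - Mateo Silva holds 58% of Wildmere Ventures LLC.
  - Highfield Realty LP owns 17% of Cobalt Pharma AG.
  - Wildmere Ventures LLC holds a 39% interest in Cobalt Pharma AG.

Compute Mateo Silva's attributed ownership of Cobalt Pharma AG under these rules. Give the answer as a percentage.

73.46%

By spousal attribution (R3), Mateo Silva is treated as also owning Niko Silva's interest in Wildmere Ventures LLC, giving 58% + 24% = 82%.
By spousal attribution (R3), Mateo Silva is treated as also owning Niko Silva's interest in Summit Shipping BV, giving 71% + 7% = 78%.
Chain via Highfield Realty LP (R1): 28% × 17% = 4.76% of Cobalt Pharma AG.
Chain via Wildmere Ventures LLC (R1): 82% × 39% = 31.98% of Cobalt Pharma AG.
Chain via Summit Shipping BV (R1): 78% × 24% = 18.72% of Cobalt Pharma AG.
Direct interest in Cobalt Pharma AG: 18%.
Aggregating (R2): 4.76% + 31.98% + 18.72% + 18% = 73.46%.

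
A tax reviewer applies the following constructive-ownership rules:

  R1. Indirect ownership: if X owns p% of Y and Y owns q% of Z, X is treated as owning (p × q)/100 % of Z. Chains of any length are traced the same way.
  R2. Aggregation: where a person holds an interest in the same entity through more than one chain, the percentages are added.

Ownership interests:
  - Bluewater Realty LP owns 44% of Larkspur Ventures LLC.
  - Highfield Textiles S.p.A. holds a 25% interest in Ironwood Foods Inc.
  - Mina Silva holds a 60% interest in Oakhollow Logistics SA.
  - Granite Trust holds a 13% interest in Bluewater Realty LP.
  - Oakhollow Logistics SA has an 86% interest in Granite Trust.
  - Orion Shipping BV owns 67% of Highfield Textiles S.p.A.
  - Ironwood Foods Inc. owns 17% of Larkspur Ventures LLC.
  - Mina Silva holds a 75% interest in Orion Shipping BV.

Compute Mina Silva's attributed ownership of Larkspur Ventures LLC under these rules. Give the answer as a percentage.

5.087145%

Chain via Oakhollow Logistics SA → Granite Trust → Bluewater Realty LP (R1): 60% × 86% × 13% × 44% = 2.95152% of Larkspur Ventures LLC.
Chain via Orion Shipping BV → Highfield Textiles S.p.A. → Ironwood Foods Inc. (R1): 75% × 67% × 25% × 17% = 2.135625% of Larkspur Ventures LLC.
Aggregating (R2): 2.95152% + 2.135625% = 5.087145%.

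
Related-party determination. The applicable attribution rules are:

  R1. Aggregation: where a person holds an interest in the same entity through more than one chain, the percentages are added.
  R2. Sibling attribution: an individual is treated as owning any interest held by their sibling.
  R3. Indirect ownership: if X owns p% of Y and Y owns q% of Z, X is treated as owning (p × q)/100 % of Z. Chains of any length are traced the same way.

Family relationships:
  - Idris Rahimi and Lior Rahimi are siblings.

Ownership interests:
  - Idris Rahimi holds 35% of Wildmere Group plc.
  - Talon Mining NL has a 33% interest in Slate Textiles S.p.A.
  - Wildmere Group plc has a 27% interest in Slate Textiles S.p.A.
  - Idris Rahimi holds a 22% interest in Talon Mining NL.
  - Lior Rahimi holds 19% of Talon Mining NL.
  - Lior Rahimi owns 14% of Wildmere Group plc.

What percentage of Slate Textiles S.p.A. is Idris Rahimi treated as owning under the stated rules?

26.76%

By sibling attribution (R2), Idris Rahimi is treated as also owning Lior Rahimi's interest in Talon Mining NL, giving 22% + 19% = 41%.
By sibling attribution (R2), Idris Rahimi is treated as also owning Lior Rahimi's interest in Wildmere Group plc, giving 35% + 14% = 49%.
Chain via Talon Mining NL (R3): 41% × 33% = 13.53% of Slate Textiles S.p.A.
Chain via Wildmere Group plc (R3): 49% × 27% = 13.23% of Slate Textiles S.p.A.
Aggregating (R1): 13.53% + 13.23% = 26.76%.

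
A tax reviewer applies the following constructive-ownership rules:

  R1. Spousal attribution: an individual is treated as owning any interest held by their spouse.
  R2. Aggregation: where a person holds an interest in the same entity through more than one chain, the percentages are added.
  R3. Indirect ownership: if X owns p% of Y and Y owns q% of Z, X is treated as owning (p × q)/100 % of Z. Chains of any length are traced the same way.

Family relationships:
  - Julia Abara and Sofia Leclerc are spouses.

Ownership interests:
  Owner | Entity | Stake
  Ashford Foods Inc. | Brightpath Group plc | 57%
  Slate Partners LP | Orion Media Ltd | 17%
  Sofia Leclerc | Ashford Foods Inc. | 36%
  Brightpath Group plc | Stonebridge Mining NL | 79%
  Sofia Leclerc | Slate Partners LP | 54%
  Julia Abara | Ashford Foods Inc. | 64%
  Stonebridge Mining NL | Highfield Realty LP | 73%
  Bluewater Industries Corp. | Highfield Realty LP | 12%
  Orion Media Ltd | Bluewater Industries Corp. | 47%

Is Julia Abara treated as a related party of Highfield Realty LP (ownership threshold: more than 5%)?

Yes

By spousal attribution (R1), Julia Abara is treated as also owning Sofia Leclerc's interest in Ashford Foods Inc, giving 64% + 36% = 100%.
By spousal attribution (R1), Julia Abara is treated as owning Sofia Leclerc's 54% interest in Slate Partners LP.
Chain via Ashford Foods Inc. → Brightpath Group plc → Stonebridge Mining NL (R3): 100% × 57% × 79% × 73% = 32.8719% of Highfield Realty LP.
Chain via Slate Partners LP → Orion Media Ltd → Bluewater Industries Corp. (R3): 54% × 17% × 47% × 12% = 0.517752% of Highfield Realty LP.
Aggregating (R2): 32.8719% + 0.517752% = 33.389652%.
33.389652% exceeds the 5% threshold, so Julia is a related party to Highfield Realty LP.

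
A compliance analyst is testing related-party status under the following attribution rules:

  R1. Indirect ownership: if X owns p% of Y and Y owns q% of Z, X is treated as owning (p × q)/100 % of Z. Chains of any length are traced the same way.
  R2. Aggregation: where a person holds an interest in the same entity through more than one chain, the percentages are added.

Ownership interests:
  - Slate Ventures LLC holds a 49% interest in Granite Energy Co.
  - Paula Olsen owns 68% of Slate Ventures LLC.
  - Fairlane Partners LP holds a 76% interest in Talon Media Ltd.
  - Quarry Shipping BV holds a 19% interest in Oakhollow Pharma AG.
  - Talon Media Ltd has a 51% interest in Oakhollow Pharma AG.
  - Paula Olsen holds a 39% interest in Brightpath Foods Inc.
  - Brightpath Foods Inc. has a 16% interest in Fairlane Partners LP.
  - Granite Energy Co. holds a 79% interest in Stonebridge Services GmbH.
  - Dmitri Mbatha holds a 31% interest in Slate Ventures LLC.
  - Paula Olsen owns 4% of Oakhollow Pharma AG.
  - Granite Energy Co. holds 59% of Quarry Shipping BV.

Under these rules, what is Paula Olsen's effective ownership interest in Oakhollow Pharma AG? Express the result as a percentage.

10.153796%

Chain via Brightpath Foods Inc. → Fairlane Partners LP → Talon Media Ltd (R1): 39% × 16% × 76% × 51% = 2.418624% of Oakhollow Pharma AG.
Chain via Slate Ventures LLC → Granite Energy Co. → Quarry Shipping BV (R1): 68% × 49% × 59% × 19% = 3.735172% of Oakhollow Pharma AG.
Direct interest in Oakhollow Pharma AG: 4%.
Aggregating (R2): 2.418624% + 3.735172% + 4% = 10.153796%.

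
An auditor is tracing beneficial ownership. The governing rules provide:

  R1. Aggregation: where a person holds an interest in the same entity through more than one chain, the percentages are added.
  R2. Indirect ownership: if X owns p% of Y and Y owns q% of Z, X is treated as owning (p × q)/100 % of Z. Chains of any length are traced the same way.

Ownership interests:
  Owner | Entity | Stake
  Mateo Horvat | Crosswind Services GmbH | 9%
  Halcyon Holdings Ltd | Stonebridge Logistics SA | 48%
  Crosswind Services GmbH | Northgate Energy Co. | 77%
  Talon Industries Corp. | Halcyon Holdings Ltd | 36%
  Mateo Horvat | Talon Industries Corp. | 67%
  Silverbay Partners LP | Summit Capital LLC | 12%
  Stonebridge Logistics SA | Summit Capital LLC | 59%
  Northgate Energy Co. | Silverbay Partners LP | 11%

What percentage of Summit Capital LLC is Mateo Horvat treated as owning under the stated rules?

Chain via Crosswind Services GmbH → Northgate Energy Co. → Silverbay Partners LP (R2): 9% × 77% × 11% × 12% = 0.091476% of Summit Capital LLC.
Chain via Talon Industries Corp. → Halcyon Holdings Ltd → Stonebridge Logistics SA (R2): 67% × 36% × 48% × 59% = 6.830784% of Summit Capital LLC.
Aggregating (R1): 0.091476% + 6.830784% = 6.92226%.

6.92226%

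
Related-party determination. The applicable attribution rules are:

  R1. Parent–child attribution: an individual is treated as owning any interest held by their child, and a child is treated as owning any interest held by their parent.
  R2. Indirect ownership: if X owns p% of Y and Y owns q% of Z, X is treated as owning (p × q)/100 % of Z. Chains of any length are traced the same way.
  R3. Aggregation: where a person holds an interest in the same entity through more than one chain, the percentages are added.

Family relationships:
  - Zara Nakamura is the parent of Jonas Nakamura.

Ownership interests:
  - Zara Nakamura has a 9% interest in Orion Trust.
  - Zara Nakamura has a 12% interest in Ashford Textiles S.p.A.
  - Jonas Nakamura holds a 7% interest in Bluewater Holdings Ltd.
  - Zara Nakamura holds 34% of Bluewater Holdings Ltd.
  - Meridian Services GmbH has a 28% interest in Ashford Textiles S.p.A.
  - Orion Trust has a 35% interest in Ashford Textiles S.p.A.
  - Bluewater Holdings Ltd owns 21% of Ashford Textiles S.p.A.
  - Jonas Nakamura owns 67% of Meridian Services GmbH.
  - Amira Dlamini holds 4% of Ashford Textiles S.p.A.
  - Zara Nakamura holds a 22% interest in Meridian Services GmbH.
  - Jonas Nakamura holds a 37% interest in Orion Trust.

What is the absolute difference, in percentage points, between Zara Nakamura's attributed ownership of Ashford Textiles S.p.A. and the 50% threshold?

11.63

By parent–child attribution (R1), Zara Nakamura is treated as also owning Jonas Nakamura's interest in Meridian Services GmbH, giving 22% + 67% = 89%.
By parent–child attribution (R1), Zara Nakamura is treated as also owning Jonas Nakamura's interest in Orion Trust, giving 9% + 37% = 46%.
By parent–child attribution (R1), Zara Nakamura is treated as also owning Jonas Nakamura's interest in Bluewater Holdings Ltd, giving 34% + 7% = 41%.
Chain via Meridian Services GmbH (R2): 89% × 28% = 24.92% of Ashford Textiles S.p.A.
Chain via Orion Trust (R2): 46% × 35% = 16.1% of Ashford Textiles S.p.A.
Chain via Bluewater Holdings Ltd (R2): 41% × 21% = 8.61% of Ashford Textiles S.p.A.
Direct interest in Ashford Textiles S.p.A: 12%.
Aggregating (R3): 24.92% + 16.1% + 8.61% + 12% = 61.63%.
61.63% exceeds the 50% threshold by 11.63 percentage points.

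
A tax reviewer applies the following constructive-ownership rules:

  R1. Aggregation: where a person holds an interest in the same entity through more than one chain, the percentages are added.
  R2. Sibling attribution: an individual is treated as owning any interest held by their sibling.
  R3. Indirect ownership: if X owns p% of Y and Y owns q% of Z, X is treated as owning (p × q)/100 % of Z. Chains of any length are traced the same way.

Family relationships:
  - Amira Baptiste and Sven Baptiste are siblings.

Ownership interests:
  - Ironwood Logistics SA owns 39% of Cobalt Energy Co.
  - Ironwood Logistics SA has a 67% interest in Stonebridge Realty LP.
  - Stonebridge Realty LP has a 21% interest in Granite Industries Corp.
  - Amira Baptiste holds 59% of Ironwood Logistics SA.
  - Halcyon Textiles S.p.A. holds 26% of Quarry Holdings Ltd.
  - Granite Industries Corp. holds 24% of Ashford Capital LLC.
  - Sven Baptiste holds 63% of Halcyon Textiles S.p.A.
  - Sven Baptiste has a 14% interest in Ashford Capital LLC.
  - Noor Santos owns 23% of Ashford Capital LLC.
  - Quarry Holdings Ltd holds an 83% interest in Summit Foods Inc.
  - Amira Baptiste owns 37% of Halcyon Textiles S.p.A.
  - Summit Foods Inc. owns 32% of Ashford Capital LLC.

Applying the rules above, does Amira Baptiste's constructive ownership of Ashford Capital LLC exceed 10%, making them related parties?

By sibling attribution (R2), Amira Baptiste is treated as also owning Sven Baptiste's interest in Halcyon Textiles S.p.A, giving 37% + 63% = 100%.
By sibling attribution (R2), Amira Baptiste is treated as owning Sven Baptiste's 14% interest in Ashford Capital LLC.
Chain via Halcyon Textiles S.p.A. → Quarry Holdings Ltd → Summit Foods Inc. (R3): 100% × 26% × 83% × 32% = 6.9056% of Ashford Capital LLC.
Chain via Ironwood Logistics SA → Stonebridge Realty LP → Granite Industries Corp. (R3): 59% × 67% × 21% × 24% = 1.992312% of Ashford Capital LLC.
Direct interest in Ashford Capital LLC: 14%.
Aggregating (R1): 6.9056% + 1.992312% + 14% = 22.897912%.
22.897912% exceeds the 10% threshold, so Amira is a related party to Ashford Capital LLC.

Yes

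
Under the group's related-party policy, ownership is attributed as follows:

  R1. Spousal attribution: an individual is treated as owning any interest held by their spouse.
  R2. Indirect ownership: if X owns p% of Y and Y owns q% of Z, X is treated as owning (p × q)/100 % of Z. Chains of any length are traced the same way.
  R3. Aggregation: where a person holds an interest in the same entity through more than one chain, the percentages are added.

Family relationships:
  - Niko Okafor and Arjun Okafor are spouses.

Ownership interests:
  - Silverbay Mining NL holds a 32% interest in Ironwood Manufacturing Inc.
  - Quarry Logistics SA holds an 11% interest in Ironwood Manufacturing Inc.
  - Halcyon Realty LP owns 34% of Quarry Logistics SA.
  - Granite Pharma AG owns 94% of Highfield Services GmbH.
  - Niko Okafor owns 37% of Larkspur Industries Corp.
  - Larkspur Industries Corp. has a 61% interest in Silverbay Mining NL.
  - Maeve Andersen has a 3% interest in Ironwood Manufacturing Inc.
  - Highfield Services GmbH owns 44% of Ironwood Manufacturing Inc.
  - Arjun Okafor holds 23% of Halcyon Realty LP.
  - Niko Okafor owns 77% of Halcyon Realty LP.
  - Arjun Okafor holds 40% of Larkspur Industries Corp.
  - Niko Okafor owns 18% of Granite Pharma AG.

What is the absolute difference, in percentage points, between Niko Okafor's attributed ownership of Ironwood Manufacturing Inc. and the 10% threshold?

16.2152

By spousal attribution (R1), Niko Okafor is treated as also owning Arjun Okafor's interest in Halcyon Realty LP, giving 77% + 23% = 100%.
By spousal attribution (R1), Niko Okafor is treated as also owning Arjun Okafor's interest in Larkspur Industries Corp, giving 37% + 40% = 77%.
Chain via Granite Pharma AG → Highfield Services GmbH (R2): 18% × 94% × 44% = 7.4448% of Ironwood Manufacturing Inc.
Chain via Halcyon Realty LP → Quarry Logistics SA (R2): 100% × 34% × 11% = 3.74% of Ironwood Manufacturing Inc.
Chain via Larkspur Industries Corp. → Silverbay Mining NL (R2): 77% × 61% × 32% = 15.0304% of Ironwood Manufacturing Inc.
Aggregating (R3): 7.4448% + 3.74% + 15.0304% = 26.2152%.
26.2152% exceeds the 10% threshold by 16.2152 percentage points.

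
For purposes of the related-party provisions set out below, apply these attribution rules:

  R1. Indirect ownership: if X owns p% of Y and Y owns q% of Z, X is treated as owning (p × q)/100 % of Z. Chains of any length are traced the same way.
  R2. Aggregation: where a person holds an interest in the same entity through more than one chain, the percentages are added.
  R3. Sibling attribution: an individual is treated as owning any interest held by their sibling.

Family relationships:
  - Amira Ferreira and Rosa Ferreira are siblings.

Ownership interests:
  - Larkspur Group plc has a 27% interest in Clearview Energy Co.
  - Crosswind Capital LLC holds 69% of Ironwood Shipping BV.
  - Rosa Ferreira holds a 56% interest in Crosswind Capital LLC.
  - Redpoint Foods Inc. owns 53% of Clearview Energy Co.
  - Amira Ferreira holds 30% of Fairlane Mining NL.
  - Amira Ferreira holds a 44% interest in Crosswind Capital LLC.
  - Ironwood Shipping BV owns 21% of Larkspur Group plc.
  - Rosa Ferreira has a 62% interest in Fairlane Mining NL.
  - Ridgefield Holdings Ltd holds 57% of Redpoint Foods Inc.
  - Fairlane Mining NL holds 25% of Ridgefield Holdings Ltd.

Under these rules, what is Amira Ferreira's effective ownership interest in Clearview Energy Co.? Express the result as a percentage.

10.8606%

By sibling attribution (R3), Amira Ferreira is treated as also owning Rosa Ferreira's interest in Crosswind Capital LLC, giving 44% + 56% = 100%.
By sibling attribution (R3), Amira Ferreira is treated as also owning Rosa Ferreira's interest in Fairlane Mining NL, giving 30% + 62% = 92%.
Chain via Crosswind Capital LLC → Ironwood Shipping BV → Larkspur Group plc (R1): 100% × 69% × 21% × 27% = 3.9123% of Clearview Energy Co.
Chain via Fairlane Mining NL → Ridgefield Holdings Ltd → Redpoint Foods Inc. (R1): 92% × 25% × 57% × 53% = 6.9483% of Clearview Energy Co.
Aggregating (R2): 3.9123% + 6.9483% = 10.8606%.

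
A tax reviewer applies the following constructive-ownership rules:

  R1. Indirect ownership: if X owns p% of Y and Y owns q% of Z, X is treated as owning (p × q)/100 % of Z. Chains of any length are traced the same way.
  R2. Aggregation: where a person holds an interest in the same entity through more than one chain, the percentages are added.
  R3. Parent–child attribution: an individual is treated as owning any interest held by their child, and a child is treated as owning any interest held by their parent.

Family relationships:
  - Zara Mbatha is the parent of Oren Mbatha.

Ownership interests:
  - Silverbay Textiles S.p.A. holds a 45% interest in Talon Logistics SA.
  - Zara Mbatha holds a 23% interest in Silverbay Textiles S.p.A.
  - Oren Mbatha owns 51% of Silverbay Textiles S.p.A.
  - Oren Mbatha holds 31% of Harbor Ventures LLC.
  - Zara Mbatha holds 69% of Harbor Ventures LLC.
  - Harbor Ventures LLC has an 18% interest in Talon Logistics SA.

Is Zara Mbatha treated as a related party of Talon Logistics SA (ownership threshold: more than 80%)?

No

By parent–child attribution (R3), Zara Mbatha is treated as also owning Oren Mbatha's interest in Harbor Ventures LLC, giving 69% + 31% = 100%.
By parent–child attribution (R3), Zara Mbatha is treated as also owning Oren Mbatha's interest in Silverbay Textiles S.p.A, giving 23% + 51% = 74%.
Chain via Harbor Ventures LLC (R1): 100% × 18% = 18% of Talon Logistics SA.
Chain via Silverbay Textiles S.p.A. (R1): 74% × 45% = 33.3% of Talon Logistics SA.
Aggregating (R2): 18% + 33.3% = 51.3%.
51.3% does not exceed the 80% threshold, so Zara is not a related party to Talon Logistics SA.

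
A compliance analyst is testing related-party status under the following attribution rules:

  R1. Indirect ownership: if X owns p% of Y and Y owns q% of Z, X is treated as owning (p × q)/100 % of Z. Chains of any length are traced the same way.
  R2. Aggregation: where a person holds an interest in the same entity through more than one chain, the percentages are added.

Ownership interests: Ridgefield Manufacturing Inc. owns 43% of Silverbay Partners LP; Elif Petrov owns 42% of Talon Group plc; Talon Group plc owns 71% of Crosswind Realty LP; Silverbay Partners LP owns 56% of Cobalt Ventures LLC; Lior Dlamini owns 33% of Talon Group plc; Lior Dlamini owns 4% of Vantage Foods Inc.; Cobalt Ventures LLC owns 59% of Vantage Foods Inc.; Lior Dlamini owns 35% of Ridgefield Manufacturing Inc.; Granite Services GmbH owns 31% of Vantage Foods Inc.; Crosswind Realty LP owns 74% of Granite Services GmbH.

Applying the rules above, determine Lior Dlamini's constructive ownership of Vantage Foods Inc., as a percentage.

14.347362%

Chain via Ridgefield Manufacturing Inc. → Silverbay Partners LP → Cobalt Ventures LLC (R1): 35% × 43% × 56% × 59% = 4.97252% of Vantage Foods Inc.
Chain via Talon Group plc → Crosswind Realty LP → Granite Services GmbH (R1): 33% × 71% × 74% × 31% = 5.374842% of Vantage Foods Inc.
Direct interest in Vantage Foods Inc: 4%.
Aggregating (R2): 4.97252% + 5.374842% + 4% = 14.347362%.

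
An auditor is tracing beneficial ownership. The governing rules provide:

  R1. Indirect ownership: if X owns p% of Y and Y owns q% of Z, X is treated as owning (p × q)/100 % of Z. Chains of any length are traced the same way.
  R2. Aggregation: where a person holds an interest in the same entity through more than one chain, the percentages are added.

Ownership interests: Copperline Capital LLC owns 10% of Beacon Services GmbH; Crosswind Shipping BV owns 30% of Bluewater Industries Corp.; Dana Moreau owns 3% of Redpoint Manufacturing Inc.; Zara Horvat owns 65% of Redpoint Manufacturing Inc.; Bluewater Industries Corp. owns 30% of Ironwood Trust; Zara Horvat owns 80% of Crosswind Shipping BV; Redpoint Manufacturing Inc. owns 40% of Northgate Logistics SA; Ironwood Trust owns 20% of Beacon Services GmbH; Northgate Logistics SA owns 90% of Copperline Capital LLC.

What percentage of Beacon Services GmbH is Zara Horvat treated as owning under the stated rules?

Chain via Crosswind Shipping BV → Bluewater Industries Corp. → Ironwood Trust (R1): 80% × 30% × 30% × 20% = 1.44% of Beacon Services GmbH.
Chain via Redpoint Manufacturing Inc. → Northgate Logistics SA → Copperline Capital LLC (R1): 65% × 40% × 90% × 10% = 2.34% of Beacon Services GmbH.
Aggregating (R2): 1.44% + 2.34% = 3.78%.

3.78%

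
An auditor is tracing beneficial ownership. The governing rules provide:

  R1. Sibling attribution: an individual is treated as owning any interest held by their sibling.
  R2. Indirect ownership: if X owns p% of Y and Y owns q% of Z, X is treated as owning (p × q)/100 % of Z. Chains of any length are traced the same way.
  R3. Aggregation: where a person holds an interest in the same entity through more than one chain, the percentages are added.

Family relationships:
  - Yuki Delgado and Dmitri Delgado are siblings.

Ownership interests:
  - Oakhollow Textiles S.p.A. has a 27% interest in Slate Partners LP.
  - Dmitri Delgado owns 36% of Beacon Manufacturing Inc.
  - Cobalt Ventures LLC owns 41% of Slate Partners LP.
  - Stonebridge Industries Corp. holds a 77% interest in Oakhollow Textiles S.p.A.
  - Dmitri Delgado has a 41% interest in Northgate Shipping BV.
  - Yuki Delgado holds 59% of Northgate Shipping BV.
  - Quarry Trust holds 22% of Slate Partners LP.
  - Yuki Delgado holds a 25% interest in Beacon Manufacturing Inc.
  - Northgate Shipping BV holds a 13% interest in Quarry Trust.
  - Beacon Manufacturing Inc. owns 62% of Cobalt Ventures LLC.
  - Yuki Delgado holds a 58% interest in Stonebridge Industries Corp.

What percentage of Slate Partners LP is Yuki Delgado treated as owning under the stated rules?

30.4244%

By sibling attribution (R1), Yuki Delgado is treated as also owning Dmitri Delgado's interest in Beacon Manufacturing Inc, giving 25% + 36% = 61%.
By sibling attribution (R1), Yuki Delgado is treated as also owning Dmitri Delgado's interest in Northgate Shipping BV, giving 59% + 41% = 100%.
Chain via Beacon Manufacturing Inc. → Cobalt Ventures LLC (R2): 61% × 62% × 41% = 15.5062% of Slate Partners LP.
Chain via Northgate Shipping BV → Quarry Trust (R2): 100% × 13% × 22% = 2.86% of Slate Partners LP.
Chain via Stonebridge Industries Corp. → Oakhollow Textiles S.p.A. (R2): 58% × 77% × 27% = 12.0582% of Slate Partners LP.
Aggregating (R3): 15.5062% + 2.86% + 12.0582% = 30.4244%.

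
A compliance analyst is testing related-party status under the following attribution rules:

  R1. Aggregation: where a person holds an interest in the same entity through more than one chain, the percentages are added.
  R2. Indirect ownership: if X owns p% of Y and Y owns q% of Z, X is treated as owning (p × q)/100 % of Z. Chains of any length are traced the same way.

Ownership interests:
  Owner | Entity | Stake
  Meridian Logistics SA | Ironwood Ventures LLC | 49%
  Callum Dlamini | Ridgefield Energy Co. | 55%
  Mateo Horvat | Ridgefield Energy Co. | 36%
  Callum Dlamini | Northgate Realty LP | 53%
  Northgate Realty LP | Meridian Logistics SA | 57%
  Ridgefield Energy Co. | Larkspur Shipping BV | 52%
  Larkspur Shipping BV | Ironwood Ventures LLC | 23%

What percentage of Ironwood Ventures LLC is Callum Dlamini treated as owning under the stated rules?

Chain via Ridgefield Energy Co. → Larkspur Shipping BV (R2): 55% × 52% × 23% = 6.578% of Ironwood Ventures LLC.
Chain via Northgate Realty LP → Meridian Logistics SA (R2): 53% × 57% × 49% = 14.8029% of Ironwood Ventures LLC.
Aggregating (R1): 6.578% + 14.8029% = 21.3809%.

21.3809%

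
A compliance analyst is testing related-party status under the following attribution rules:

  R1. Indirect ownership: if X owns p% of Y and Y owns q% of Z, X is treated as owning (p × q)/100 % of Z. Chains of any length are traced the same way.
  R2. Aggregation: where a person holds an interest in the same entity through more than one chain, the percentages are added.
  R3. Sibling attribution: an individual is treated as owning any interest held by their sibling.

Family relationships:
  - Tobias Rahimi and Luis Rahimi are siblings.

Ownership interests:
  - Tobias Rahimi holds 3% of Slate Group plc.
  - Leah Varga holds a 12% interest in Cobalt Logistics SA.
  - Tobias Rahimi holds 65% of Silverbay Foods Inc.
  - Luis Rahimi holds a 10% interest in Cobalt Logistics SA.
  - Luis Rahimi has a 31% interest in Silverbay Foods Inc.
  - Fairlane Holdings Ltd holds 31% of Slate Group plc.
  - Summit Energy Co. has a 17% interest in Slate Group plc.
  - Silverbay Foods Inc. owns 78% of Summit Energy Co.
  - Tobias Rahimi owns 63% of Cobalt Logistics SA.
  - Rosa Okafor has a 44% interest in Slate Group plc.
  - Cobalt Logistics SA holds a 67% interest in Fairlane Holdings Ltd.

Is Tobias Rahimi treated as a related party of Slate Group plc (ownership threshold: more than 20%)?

Yes

By sibling attribution (R3), Tobias Rahimi is treated as also owning Luis Rahimi's interest in Cobalt Logistics SA, giving 63% + 10% = 73%.
By sibling attribution (R3), Tobias Rahimi is treated as also owning Luis Rahimi's interest in Silverbay Foods Inc, giving 65% + 31% = 96%.
Chain via Cobalt Logistics SA → Fairlane Holdings Ltd (R1): 73% × 67% × 31% = 15.1621% of Slate Group plc.
Chain via Silverbay Foods Inc. → Summit Energy Co. (R1): 96% × 78% × 17% = 12.7296% of Slate Group plc.
Direct interest in Slate Group plc: 3%.
Aggregating (R2): 15.1621% + 12.7296% + 3% = 30.8917%.
30.8917% exceeds the 20% threshold, so Tobias is a related party to Slate Group plc.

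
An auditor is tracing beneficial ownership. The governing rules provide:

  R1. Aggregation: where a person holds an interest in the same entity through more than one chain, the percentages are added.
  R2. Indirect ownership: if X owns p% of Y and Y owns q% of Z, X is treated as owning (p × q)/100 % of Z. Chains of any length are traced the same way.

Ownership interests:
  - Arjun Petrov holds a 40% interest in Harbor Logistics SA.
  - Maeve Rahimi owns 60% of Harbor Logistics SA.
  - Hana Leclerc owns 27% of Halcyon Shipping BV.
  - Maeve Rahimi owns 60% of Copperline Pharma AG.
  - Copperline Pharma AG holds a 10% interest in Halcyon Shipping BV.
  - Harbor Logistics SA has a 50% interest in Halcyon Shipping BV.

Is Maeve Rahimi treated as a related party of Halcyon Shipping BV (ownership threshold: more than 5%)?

Chain via Copperline Pharma AG (R2): 60% × 10% = 6% of Halcyon Shipping BV.
Chain via Harbor Logistics SA (R2): 60% × 50% = 30% of Halcyon Shipping BV.
Aggregating (R1): 6% + 30% = 36%.
36% exceeds the 5% threshold, so Maeve is a related party to Halcyon Shipping BV.

Yes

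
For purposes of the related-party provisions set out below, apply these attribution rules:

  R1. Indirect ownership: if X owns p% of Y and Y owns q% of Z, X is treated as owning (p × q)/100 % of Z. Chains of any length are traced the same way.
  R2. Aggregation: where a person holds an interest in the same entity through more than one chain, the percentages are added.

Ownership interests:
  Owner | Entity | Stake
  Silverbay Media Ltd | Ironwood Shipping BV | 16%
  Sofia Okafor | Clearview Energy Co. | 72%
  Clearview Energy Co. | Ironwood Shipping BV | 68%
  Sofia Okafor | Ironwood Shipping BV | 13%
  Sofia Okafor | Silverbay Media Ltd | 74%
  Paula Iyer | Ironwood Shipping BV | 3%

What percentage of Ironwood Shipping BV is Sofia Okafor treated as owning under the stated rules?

Chain via Clearview Energy Co. (R1): 72% × 68% = 48.96% of Ironwood Shipping BV.
Chain via Silverbay Media Ltd (R1): 74% × 16% = 11.84% of Ironwood Shipping BV.
Direct interest in Ironwood Shipping BV: 13%.
Aggregating (R2): 48.96% + 11.84% + 13% = 73.8%.

73.8%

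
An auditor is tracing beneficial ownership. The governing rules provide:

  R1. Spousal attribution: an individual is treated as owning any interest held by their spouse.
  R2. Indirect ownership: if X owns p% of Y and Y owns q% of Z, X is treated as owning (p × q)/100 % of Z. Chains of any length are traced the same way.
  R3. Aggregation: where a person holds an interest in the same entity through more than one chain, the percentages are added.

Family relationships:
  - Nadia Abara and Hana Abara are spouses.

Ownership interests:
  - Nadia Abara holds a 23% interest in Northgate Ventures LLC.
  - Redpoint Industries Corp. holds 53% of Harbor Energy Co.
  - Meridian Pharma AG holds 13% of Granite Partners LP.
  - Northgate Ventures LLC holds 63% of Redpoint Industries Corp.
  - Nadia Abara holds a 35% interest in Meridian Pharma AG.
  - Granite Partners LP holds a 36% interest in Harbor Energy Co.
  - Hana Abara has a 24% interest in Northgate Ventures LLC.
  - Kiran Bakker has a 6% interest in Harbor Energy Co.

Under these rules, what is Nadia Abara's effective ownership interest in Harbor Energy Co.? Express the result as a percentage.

By spousal attribution (R1), Nadia Abara is treated as also owning Hana Abara's interest in Northgate Ventures LLC, giving 23% + 24% = 47%.
Chain via Northgate Ventures LLC → Redpoint Industries Corp. (R2): 47% × 63% × 53% = 15.6933% of Harbor Energy Co.
Chain via Meridian Pharma AG → Granite Partners LP (R2): 35% × 13% × 36% = 1.638% of Harbor Energy Co.
Aggregating (R3): 15.6933% + 1.638% = 17.3313%.

17.3313%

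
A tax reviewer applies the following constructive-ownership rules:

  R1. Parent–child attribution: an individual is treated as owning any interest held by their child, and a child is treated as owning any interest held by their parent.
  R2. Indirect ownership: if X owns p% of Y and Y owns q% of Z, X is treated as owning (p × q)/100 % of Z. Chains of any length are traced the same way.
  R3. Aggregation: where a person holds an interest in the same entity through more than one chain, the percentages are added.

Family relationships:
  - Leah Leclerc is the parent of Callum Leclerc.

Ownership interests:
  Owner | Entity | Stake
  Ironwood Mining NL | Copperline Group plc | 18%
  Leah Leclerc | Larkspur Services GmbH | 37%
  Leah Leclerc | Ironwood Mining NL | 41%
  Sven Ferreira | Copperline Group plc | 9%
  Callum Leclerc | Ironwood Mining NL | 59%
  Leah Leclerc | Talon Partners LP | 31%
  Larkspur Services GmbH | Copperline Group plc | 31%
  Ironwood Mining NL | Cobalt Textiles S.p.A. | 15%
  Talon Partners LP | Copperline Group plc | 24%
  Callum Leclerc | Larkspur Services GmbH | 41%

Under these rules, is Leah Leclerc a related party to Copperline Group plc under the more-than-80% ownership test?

By parent–child attribution (R1), Leah Leclerc is treated as also owning Callum Leclerc's interest in Larkspur Services GmbH, giving 37% + 41% = 78%.
By parent–child attribution (R1), Leah Leclerc is treated as also owning Callum Leclerc's interest in Ironwood Mining NL, giving 41% + 59% = 100%.
Chain via Talon Partners LP (R2): 31% × 24% = 7.44% of Copperline Group plc.
Chain via Larkspur Services GmbH (R2): 78% × 31% = 24.18% of Copperline Group plc.
Chain via Ironwood Mining NL (R2): 100% × 18% = 18% of Copperline Group plc.
Aggregating (R3): 7.44% + 24.18% + 18% = 49.62%.
49.62% does not exceed the 80% threshold, so Leah is not a related party to Copperline Group plc.

No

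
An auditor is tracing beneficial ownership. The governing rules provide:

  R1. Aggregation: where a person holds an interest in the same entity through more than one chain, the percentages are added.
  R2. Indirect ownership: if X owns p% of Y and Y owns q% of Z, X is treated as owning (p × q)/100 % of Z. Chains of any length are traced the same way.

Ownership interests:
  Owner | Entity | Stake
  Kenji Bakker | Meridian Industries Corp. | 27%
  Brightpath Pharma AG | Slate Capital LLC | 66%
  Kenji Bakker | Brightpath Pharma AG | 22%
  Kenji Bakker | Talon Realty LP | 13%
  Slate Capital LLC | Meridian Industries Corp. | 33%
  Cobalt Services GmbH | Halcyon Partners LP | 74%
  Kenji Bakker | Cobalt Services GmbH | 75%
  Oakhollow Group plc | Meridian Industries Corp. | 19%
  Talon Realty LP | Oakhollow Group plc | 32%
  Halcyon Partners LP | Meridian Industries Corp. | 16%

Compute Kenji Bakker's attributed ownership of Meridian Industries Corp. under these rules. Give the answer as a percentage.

Chain via Cobalt Services GmbH → Halcyon Partners LP (R2): 75% × 74% × 16% = 8.88% of Meridian Industries Corp.
Chain via Brightpath Pharma AG → Slate Capital LLC (R2): 22% × 66% × 33% = 4.7916% of Meridian Industries Corp.
Chain via Talon Realty LP → Oakhollow Group plc (R2): 13% × 32% × 19% = 0.7904% of Meridian Industries Corp.
Direct interest in Meridian Industries Corp: 27%.
Aggregating (R1): 8.88% + 4.7916% + 0.7904% + 27% = 41.462%.

41.462%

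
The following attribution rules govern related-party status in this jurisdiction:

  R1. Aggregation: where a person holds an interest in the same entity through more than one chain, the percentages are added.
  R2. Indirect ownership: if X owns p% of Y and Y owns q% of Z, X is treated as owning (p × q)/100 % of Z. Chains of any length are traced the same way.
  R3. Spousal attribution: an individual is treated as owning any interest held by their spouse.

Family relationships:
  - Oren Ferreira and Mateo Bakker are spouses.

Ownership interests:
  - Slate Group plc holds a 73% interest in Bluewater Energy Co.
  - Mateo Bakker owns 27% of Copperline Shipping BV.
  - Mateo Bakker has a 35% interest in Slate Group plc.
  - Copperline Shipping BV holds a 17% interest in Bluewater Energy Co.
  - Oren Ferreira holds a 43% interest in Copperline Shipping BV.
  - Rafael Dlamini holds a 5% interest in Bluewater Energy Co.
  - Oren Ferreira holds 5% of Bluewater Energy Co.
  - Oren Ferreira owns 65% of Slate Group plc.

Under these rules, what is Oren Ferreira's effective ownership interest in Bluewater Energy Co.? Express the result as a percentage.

89.9%

By spousal attribution (R3), Oren Ferreira is treated as also owning Mateo Bakker's interest in Copperline Shipping BV, giving 43% + 27% = 70%.
By spousal attribution (R3), Oren Ferreira is treated as also owning Mateo Bakker's interest in Slate Group plc, giving 65% + 35% = 100%.
Chain via Copperline Shipping BV (R2): 70% × 17% = 11.9% of Bluewater Energy Co.
Chain via Slate Group plc (R2): 100% × 73% = 73% of Bluewater Energy Co.
Direct interest in Bluewater Energy Co: 5%.
Aggregating (R1): 11.9% + 73% + 5% = 89.9%.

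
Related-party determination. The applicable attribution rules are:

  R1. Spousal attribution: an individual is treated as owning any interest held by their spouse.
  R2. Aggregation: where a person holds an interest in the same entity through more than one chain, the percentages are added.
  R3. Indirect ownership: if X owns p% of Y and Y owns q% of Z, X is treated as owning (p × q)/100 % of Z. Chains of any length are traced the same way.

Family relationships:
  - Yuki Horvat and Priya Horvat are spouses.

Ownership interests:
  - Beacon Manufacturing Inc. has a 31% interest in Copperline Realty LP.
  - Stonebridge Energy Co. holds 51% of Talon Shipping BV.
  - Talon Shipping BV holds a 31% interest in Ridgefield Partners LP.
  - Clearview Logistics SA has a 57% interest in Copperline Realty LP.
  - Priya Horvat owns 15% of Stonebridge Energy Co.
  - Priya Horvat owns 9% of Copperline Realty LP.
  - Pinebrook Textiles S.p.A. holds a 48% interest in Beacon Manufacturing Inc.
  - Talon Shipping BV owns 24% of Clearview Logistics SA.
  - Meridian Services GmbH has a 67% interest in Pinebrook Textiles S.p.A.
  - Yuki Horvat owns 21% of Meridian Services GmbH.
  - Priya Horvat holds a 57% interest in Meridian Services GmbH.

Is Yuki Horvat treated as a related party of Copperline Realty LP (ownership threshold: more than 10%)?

By spousal attribution (R1), Yuki Horvat is treated as also owning Priya Horvat's interest in Meridian Services GmbH, giving 21% + 57% = 78%.
By spousal attribution (R1), Yuki Horvat is treated as owning Priya Horvat's 15% interest in Stonebridge Energy Co.
By spousal attribution (R1), Yuki Horvat is treated as owning Priya Horvat's 9% interest in Copperline Realty LP.
Chain via Meridian Services GmbH → Pinebrook Textiles S.p.A. → Beacon Manufacturing Inc. (R3): 78% × 67% × 48% × 31% = 7.776288% of Copperline Realty LP.
Chain via Stonebridge Energy Co. → Talon Shipping BV → Clearview Logistics SA (R3): 15% × 51% × 24% × 57% = 1.04652% of Copperline Realty LP.
Direct interest in Copperline Realty LP: 9%.
Aggregating (R2): 7.776288% + 1.04652% + 9% = 17.822808%.
17.822808% exceeds the 10% threshold, so Yuki is a related party to Copperline Realty LP.

Yes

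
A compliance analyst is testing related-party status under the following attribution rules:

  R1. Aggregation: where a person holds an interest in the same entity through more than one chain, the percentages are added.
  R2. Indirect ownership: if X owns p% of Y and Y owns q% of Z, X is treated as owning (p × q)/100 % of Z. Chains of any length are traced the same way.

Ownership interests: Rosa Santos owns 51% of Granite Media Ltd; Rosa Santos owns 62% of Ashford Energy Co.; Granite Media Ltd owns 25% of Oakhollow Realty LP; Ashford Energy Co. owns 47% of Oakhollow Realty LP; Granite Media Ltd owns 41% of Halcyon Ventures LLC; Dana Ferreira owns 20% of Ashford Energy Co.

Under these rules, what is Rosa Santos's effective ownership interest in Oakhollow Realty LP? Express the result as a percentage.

41.89%

Chain via Ashford Energy Co. (R2): 62% × 47% = 29.14% of Oakhollow Realty LP.
Chain via Granite Media Ltd (R2): 51% × 25% = 12.75% of Oakhollow Realty LP.
Aggregating (R1): 29.14% + 12.75% = 41.89%.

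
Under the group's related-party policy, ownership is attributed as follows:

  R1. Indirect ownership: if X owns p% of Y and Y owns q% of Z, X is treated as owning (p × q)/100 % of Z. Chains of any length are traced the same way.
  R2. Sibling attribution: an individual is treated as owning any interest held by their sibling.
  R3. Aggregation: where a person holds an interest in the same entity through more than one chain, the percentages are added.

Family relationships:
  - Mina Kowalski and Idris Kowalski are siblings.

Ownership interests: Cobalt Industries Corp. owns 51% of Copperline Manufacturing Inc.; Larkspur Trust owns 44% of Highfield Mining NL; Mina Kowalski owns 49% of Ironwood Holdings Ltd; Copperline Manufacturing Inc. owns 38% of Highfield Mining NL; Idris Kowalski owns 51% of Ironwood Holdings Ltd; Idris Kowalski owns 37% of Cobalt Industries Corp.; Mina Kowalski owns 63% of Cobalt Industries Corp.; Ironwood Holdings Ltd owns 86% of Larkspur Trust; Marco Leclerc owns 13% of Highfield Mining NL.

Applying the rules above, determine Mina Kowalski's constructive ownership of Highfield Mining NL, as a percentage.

By sibling attribution (R2), Mina Kowalski is treated as also owning Idris Kowalski's interest in Ironwood Holdings Ltd, giving 49% + 51% = 100%.
By sibling attribution (R2), Mina Kowalski is treated as also owning Idris Kowalski's interest in Cobalt Industries Corp, giving 63% + 37% = 100%.
Chain via Ironwood Holdings Ltd → Larkspur Trust (R1): 100% × 86% × 44% = 37.84% of Highfield Mining NL.
Chain via Cobalt Industries Corp. → Copperline Manufacturing Inc. (R1): 100% × 51% × 38% = 19.38% of Highfield Mining NL.
Aggregating (R3): 37.84% + 19.38% = 57.22%.

57.22%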